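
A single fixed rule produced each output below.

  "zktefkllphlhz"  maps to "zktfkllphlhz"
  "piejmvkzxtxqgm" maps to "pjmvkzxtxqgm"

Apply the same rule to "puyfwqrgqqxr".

pyfwqrgqqxr

Looking at the pairs, the operation is to remove every vowel.
Applying that to "puyfwqrgqqxr" gives "pyfwqrgqqxr".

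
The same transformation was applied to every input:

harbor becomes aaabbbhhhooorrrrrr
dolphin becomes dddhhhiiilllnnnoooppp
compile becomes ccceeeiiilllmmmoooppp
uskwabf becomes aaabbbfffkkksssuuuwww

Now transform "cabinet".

aaabbbccceeeiiinnnttt

The pattern: repeat every character 3 times, then sort the characters into alphabetical order.
For "cabinet", step one produces "cccaaabbbiiinnneeettt"; step two turns that into "aaabbbccceeeiiinnnttt".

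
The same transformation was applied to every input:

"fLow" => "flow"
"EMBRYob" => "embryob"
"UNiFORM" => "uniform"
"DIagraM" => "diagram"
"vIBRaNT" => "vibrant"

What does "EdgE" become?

edge

The rule is to convert every letter to lowercase.
So "EdgE" becomes "edge".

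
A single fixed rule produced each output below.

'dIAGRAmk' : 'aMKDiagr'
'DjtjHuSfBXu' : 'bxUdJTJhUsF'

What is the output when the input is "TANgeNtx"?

nTXtanGE

In each case the input is transformed by: move the last 3 characters to the front (rotate right by 3), then flip the case of every letter.
Starting from "TANgeNtx": after the first operation, "NtxTANge"; after the second, "nTXtanGE".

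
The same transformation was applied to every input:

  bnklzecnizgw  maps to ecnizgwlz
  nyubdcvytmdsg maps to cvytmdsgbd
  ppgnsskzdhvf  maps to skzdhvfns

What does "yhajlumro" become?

umrojl

The rule is to delete the first 3 characters, then move the first 2 characters to the end (rotate left by 2).
On "yhajlumro" that produces "umrojl".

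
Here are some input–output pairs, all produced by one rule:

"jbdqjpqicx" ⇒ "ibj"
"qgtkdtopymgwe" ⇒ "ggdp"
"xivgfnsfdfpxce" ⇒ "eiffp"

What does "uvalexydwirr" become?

The rule is to keep one character in every 3, starting at position 2 (positions 2nd, 5th, 8th, ...), then move the last character to the front.
For "uvalexydwirr", step one produces "vedr"; step two turns that into "rved".

rved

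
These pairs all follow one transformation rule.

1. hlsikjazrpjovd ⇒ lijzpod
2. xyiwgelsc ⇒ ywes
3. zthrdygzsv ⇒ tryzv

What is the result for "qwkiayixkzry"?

wiyxzy

Looking at the pairs, the operation is to keep every other character starting from the second (positions 2nd, 4th, 6th, ...).
Doing the same to "qwkiayixkzry": "wiyxzy".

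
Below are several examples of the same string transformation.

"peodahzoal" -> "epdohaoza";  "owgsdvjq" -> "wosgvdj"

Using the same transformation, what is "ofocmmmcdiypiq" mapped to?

focommcmidpyi

The rule is to delete the last character, then swap each adjacent pair of characters (1↔2, 3↔4, ...).
Working it through for "ofocmmmcdiypiq": intermediate "ofocmmmcdiypi", final "focommcmidpyi".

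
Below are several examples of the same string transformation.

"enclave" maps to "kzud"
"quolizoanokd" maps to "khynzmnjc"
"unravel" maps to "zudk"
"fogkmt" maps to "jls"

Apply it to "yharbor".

Each output is the input with this applied: shift every letter 1 place backward in the alphabet (wrapping around), then delete the first 3 characters.
"yharbor" → "xgzqanq" → "qanq".

qanq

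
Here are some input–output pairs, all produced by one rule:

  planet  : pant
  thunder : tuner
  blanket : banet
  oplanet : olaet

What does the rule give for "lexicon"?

lxion

What's happening: double every character, then keep one character in every 3, starting at position 2 (positions 2nd, 5th, 8th, ...).
For "lexicon", step one produces "lleexxiiccoonn"; step two turns that into "lxion".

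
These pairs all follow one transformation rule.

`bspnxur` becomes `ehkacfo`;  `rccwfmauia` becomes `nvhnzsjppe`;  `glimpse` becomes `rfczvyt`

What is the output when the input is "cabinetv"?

What's happening: reverse the string, then shift every letter 13 places forward in the alphabet (wrapping around) — i.e. ROT13.
Applying both steps to "cabinetv": "vtenibac", then "igravonp".

igravonp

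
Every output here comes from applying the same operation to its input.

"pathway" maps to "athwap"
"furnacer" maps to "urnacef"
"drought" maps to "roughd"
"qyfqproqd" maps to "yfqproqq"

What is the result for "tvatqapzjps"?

Each output is the input with this applied: delete the last character, then move the first character to the end.
On "tvatqapzjps" that produces "vatqapzjpt".

vatqapzjpt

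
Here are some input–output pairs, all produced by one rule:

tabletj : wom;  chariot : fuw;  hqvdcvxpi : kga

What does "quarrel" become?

tuo

The pattern: shift every letter 3 places forward in the alphabet (wrapping around), then keep one character in every 3, starting at position 1 (positions 1st, 4th, 7th, ...).
"quarrel" → "txduuho" → "tuo".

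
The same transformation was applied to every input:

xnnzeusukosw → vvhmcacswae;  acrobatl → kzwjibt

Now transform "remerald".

mumzitl

In each case the input is transformed by: delete the first character, then shift every letter 8 places forward in the alphabet (wrapping around).
Working it through for "remerald": intermediate "emerald", final "mumzitl".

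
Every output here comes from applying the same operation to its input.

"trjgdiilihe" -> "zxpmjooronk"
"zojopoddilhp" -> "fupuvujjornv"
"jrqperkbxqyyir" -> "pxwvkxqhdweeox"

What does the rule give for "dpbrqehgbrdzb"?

jvhxwknmhxjfh

The rule is to shift every letter 6 places forward in the alphabet (wrapping around).
Applying that to "dpbrqehgbrdzb" gives "jvhxwknmhxjfh".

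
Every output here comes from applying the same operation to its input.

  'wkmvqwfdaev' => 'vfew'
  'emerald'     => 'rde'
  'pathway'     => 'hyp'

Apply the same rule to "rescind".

What's happening: keep one character in every 3, starting at position 1 (positions 1st, 4th, 7th, ...), then move the first character to the end.
"rescind" → "rcd" → "cdr".

cdr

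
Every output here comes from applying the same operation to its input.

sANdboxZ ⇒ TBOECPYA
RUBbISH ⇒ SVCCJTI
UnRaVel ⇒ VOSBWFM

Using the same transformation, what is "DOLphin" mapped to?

EPMQIJO

The transformation: shift every letter 1 place forward in the alphabet (wrapping around), then convert every letter to uppercase.
"DOLphin" → "EPMqijo" → "EPMQIJO".
(Check on "RUBbISH": → "SVCcJTI" → "SVCCJTI" ✓)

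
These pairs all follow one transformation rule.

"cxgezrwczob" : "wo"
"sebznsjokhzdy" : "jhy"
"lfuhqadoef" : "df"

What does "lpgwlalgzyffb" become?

lyb

The transformation: keep one character in every 3, starting at position 1 (positions 1st, 4th, 7th, ...), then delete the first 2 characters.
"lpgwlalgzyffb" → "lwlyb" → "lyb".
(Check on "cxgezrwczob": → "cewo" → "wo" ✓)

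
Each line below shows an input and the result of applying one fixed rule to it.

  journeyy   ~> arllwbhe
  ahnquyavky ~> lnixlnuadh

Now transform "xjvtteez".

grrmkwig

The transformation: swap the front and back halves of the string, then shift every letter 13 places forward in the alphabet (wrapping around) — i.e. ROT13.
Applying both steps to "xjvtteez": "teezxjvt", then "grrmkwig".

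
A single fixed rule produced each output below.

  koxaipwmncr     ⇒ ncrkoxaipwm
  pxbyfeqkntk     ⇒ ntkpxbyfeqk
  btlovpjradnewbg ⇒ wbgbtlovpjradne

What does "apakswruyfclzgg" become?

The pattern: move the last 3 characters to the front (rotate right by 3).
Doing the same to "apakswruyfclzgg": "zggapakswruyfcl".

zggapakswruyfcl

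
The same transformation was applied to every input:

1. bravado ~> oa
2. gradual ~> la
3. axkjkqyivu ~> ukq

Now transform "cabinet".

tb

Each output is the input with this applied: move the last 3 characters to the front (rotate right by 3), then keep one character in every 3, starting at position 3 (positions 3rd, 6th, 9th, ...).
Applying both steps to "cabinet": "netcabi", then "tb".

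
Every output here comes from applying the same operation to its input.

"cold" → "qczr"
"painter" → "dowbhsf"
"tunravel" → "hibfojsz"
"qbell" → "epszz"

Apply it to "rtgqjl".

fhuexz

The transformation: shift every letter 12 places backward in the alphabet (wrapping around).
Doing the same to "rtgqjl": "fhuexz".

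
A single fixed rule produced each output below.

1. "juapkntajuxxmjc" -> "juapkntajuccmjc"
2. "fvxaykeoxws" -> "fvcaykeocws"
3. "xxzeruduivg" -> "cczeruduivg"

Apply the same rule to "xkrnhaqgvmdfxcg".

ckrnhaqgvmdfccg

The transformation: replace every "x" with "c".
On "xkrnhaqgvmdfxcg" that produces "ckrnhaqgvmdfccg".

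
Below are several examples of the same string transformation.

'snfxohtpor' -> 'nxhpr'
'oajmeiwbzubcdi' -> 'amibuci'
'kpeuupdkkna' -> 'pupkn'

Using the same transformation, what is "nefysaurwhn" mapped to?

Each output is the input with this applied: keep every other character starting from the second (positions 2nd, 4th, 6th, ...).
Applying that to "nefysaurwhn" gives "eyarh".

eyarh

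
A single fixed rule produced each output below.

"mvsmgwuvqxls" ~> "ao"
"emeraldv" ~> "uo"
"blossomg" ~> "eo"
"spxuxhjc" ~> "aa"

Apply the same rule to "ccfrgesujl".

The rule is to shift every letter 3 places forward in the alphabet (wrapping around), then keep only the vowels.
Starting from "ccfrgesujl": after the first operation, "ffiujhvxmo"; after the second, "iuo".

iuo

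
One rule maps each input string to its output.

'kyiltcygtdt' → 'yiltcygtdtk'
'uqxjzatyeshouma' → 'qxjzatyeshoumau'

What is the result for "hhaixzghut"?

Rule — move the first character to the end.
On "hhaixzghut" that produces "haixzghuth".

haixzghuth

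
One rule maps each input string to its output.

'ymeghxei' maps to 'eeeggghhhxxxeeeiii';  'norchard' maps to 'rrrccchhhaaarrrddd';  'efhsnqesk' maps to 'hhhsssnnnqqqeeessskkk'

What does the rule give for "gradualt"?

The pattern: delete the first 2 characters, then repeat every character 3 times.
Working it through for "gradualt": intermediate "adualt", final "aaaddduuuaaalllttt".

aaaddduuuaaalllttt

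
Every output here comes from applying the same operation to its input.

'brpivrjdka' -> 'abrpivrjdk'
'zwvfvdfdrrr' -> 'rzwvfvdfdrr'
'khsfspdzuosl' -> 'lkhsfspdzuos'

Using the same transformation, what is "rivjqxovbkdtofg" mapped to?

grivjqxovbkdtof

What's happening: move the last character to the front.
Applying that to "rivjqxovbkdtofg" gives "grivjqxovbkdtof".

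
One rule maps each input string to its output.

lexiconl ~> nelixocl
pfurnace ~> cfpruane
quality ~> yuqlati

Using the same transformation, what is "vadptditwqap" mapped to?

The pattern: swap each adjacent pair of characters (1↔2, 3↔4, ...), then move the last character to the front.
On "vadptditwqap": the first step gives "avpddttiqwpa", and the second then gives "aavpddttiqwp".
(Check on "lexiconl": → "elixocln" → "nelixocl" ✓)

aavpddttiqwp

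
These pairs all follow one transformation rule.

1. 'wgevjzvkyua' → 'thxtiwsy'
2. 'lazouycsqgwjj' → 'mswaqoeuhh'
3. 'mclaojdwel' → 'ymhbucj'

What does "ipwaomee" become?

ymkcc

The pattern: shift every letter 2 places backward in the alphabet (wrapping around), then delete the first 3 characters.
Starting from "ipwaomee": after the first operation, "gnuymkcc"; after the second, "ymkcc".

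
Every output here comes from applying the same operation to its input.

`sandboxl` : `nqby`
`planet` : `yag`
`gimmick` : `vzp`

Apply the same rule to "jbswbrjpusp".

The transformation: shift every letter 13 places forward in the alphabet (wrapping around) — i.e. ROT13, then keep every other character starting from the second (positions 2nd, 4th, 6th, ...).
On "jbswbrjpusp": the first step gives "wofjoewchfc", and the second then gives "ojecf".

ojecf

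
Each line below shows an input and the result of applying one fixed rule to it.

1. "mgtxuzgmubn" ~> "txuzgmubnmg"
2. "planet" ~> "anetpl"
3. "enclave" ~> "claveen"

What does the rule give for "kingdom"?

Rule — move the first 2 characters to the end (rotate left by 2).
On "kingdom" that produces "ngdomki".

ngdomki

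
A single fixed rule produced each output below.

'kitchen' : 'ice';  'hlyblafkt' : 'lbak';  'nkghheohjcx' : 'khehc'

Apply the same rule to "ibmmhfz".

bmf

Each output is the input with this applied: keep every other character starting from the second (positions 2nd, 4th, 6th, ...).
Applying that to "ibmmhfz" gives "bmf".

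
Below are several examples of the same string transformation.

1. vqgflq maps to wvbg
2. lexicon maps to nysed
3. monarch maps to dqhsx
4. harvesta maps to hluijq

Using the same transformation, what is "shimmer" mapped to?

What's happening: delete the first 2 characters, then shift every letter 10 places backward in the alphabet (wrapping around).
So "shimmer" becomes "yccuh".

yccuh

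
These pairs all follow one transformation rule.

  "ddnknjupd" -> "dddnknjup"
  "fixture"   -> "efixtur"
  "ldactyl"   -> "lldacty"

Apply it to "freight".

The rule is to move the last character to the front.
For "freight" the result is "tfreigh".

tfreigh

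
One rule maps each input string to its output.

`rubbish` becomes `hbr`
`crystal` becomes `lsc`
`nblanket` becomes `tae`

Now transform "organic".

cao

The rule is to swap the first and last characters, then keep one character in every 3, starting at position 1 (positions 1st, 4th, 7th, ...).
For "organic", step one produces "crganio"; step two turns that into "cao".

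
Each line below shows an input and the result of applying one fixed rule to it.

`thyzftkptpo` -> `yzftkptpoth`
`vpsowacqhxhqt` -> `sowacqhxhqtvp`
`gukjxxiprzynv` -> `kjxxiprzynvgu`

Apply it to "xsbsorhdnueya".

bsorhdnueyaxs

The pattern: move the first 2 characters to the end (rotate left by 2).
Doing the same to "xsbsorhdnueya": "bsorhdnueyaxs".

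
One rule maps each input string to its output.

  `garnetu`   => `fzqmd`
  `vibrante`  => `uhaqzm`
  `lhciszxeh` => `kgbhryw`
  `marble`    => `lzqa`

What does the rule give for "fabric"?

ezaq

The pattern: delete the last 2 characters, then shift every letter 1 place backward in the alphabet (wrapping around).
Applying both steps to "fabric": "fabr", then "ezaq".
(Check on "lhciszxeh": → "lhciszx" → "kgbhryw" ✓)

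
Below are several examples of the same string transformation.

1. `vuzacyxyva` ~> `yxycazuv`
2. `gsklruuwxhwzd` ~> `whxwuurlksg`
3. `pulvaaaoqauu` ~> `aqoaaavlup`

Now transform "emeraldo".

lareme

The transformation: reverse the string, then delete the first 2 characters.
Working it through for "emeraldo": intermediate "odlareme", final "lareme".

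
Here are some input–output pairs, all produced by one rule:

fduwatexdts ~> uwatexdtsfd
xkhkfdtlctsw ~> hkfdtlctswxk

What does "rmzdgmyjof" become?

zdgmyjofrm

In each case the input is transformed by: move the first 2 characters to the end (rotate left by 2).
Applying that to "rmzdgmyjof" gives "zdgmyjofrm".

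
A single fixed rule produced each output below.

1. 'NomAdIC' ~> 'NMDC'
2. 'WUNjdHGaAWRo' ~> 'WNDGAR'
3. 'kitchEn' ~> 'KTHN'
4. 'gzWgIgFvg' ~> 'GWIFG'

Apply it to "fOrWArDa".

Looking at the pairs, the operation is to keep every other character starting from the first (positions 1st, 3rd, 5th, ...), then convert every letter to uppercase.
Applying both steps to "fOrWArDa": "frAD", then "FRAD".

FRAD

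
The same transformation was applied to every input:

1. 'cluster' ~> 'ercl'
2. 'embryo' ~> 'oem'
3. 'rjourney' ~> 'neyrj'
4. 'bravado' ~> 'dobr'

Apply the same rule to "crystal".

alcr

The transformation: move the first 2 characters to the end (rotate left by 2), then delete the first 3 characters.
"crystal" → "ystalcr" → "alcr".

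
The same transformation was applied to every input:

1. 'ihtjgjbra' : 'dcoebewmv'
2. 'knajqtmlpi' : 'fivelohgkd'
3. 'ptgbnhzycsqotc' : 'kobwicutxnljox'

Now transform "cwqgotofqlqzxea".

The pattern: shift every letter 5 places backward in the alphabet (wrapping around).
On "cwqgotofqlqzxea" that produces "xrlbjojalgluszv".

xrlbjojalgluszv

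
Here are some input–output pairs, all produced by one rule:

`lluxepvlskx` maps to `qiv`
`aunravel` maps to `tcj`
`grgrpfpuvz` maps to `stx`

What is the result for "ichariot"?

The transformation: shift every letter 2 places backward in the alphabet (wrapping around), then keep only the last 3 characters.
On "ichariot": the first step gives "gafypgmr", and the second then gives "gmr".

gmr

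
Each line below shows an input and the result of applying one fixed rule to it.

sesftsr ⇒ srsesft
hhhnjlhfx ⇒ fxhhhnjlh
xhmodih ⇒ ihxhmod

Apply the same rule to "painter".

What's happening: move the last 2 characters to the front (rotate right by 2).
For "painter" the result is "erpaint".

erpaint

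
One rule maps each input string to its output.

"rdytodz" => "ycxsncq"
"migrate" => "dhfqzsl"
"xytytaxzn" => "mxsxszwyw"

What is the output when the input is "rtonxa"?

zsnmwq

The pattern: swap the first and last characters, then shift every letter 1 place backward in the alphabet (wrapping around).
For "rtonxa", step one produces "atonxr"; step two turns that into "zsnmwq".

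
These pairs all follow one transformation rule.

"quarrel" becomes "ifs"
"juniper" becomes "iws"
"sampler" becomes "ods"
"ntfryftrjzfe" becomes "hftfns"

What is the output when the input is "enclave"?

bzj

Each output is the input with this applied: shift every letter 12 places backward in the alphabet (wrapping around), then keep every other character starting from the second (positions 2nd, 4th, 6th, ...).
Working it through for "enclave": intermediate "sbqzojs", final "bzj".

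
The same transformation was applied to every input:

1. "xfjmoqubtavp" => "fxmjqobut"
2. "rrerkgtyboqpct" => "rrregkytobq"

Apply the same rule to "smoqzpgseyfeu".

msqopzsgye

Rule — delete the last 3 characters, then swap each adjacent pair of characters (1↔2, 3↔4, ...).
Working it through for "smoqzpgseyfeu": intermediate "smoqzpgsey", final "msqopzsgye".
(Check on "rrerkgtyboqpct": → "rrerkgtyboq" → "rrregkytobq" ✓)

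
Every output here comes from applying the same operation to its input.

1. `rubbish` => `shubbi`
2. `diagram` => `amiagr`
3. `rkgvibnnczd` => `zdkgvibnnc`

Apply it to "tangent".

What's happening: delete the first character, then move the last 2 characters to the front (rotate right by 2).
Working it through for "tangent": intermediate "angent", final "ntange".

ntange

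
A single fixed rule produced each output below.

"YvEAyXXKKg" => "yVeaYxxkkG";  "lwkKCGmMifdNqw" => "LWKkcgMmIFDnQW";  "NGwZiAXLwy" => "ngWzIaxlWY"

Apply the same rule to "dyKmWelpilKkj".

The transformation: flip the case of every letter.
Doing the same to "dyKmWelpilKkj": "DYkMwELPILkKJ".

DYkMwELPILkKJ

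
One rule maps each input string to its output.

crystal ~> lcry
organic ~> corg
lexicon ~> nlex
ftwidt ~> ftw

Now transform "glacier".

rgla

Rule — move the first 3 characters to the end (rotate left by 3), then delete the first 3 characters.
Starting from "glacier": after the first operation, "ciergla"; after the second, "rgla".
(Check on "crystal": → "stalcry" → "lcry" ✓)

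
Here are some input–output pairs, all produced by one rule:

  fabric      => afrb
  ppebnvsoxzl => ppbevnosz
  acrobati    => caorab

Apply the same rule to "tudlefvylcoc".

utldfeyvcl

Rule — swap each adjacent pair of characters (1↔2, 3↔4, ...), then delete the last 2 characters.
Applying both steps to "tudlefvylcoc": "utldfeyvclco", then "utldfeyvcl".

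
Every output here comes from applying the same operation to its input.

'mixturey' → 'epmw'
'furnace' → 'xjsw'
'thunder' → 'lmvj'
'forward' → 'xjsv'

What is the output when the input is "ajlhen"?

sdw

In each case the input is transformed by: keep every other character starting from the first (positions 1st, 3rd, 5th, ...), then shift every letter 8 places backward in the alphabet (wrapping around).
Starting from "ajlhen": after the first operation, "ale"; after the second, "sdw".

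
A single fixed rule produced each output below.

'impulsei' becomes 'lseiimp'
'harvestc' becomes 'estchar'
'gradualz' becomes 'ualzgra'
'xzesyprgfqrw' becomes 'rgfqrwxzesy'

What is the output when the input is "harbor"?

The transformation: swap the front and back halves of the string, then delete the last character.
For "harbor", step one produces "borhar"; step two turns that into "borha".
(Check on "impulsei": → "lseiimpu" → "lseiimp" ✓)

borha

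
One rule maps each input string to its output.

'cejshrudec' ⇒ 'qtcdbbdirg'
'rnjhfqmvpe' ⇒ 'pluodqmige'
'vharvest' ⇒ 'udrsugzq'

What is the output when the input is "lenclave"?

kzudkdmb

Looking at the pairs, the operation is to swap the front and back halves of the string, then shift every letter 1 place backward in the alphabet (wrapping around).
For "lenclave", step one produces "lavelenc"; step two turns that into "kzudkdmb".
(Check on "vharvest": → "vestvhar" → "udrsugzq" ✓)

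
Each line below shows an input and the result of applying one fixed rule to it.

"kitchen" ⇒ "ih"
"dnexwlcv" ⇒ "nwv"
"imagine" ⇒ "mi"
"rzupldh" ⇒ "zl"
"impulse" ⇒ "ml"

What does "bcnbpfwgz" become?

In each case the input is transformed by: keep one character in every 3, starting at position 2 (positions 2nd, 5th, 8th, ...).
Doing the same to "bcnbpfwgz": "cpg".

cpg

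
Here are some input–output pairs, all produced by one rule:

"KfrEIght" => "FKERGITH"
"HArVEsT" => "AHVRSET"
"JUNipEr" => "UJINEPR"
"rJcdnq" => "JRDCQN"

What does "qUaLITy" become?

UQLATIY

The transformation: swap each adjacent pair of characters (1↔2, 3↔4, ...), then convert every letter to uppercase.
"qUaLITy" → "UqLaTIy" → "UQLATIY".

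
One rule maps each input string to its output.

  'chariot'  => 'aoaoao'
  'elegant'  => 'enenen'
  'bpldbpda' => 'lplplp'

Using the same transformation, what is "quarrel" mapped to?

The pattern: keep one character in every 3, starting at position 3 (positions 3rd, 6th, 9th, ...), then write the whole string 3 times in a row.
Working it through for "quarrel": intermediate "ae", final "aeaeae".

aeaeae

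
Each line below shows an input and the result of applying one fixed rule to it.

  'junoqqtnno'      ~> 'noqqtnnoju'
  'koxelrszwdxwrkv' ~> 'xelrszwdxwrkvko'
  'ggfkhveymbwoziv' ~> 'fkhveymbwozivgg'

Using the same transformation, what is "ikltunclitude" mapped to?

ltunclitudeik

Looking at the pairs, the operation is to move the first 2 characters to the end (rotate left by 2).
On "ikltunclitude" that produces "ltunclitudeik".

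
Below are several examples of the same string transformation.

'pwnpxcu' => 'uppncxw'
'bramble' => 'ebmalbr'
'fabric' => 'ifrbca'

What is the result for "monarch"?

The rule is to swap each adjacent pair of characters (1↔2, 3↔4, ...), then swap the first and last characters.
"monarch" → "hmancro".
(Check on "bramble": → "rbmalbe" → "ebmalbr" ✓)

hmancro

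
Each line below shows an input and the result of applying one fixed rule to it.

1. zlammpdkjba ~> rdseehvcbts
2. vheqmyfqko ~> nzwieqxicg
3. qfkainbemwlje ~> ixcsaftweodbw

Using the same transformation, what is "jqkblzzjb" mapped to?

The transformation: shift every letter 8 places backward in the alphabet (wrapping around).
Applying that to "jqkblzzjb" gives "bictdrrbt".

bictdrrbt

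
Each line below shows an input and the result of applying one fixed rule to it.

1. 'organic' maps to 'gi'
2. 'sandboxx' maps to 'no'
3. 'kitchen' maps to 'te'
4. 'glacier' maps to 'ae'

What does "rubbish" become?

bs

Each output is the input with this applied: keep one character in every 3, starting at position 3 (positions 3rd, 6th, 9th, ...).
Applying that to "rubbish" gives "bs".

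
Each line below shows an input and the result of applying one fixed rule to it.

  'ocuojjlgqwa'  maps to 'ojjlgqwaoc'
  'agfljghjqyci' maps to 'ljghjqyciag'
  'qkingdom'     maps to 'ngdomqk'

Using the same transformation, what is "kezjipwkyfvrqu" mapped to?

jipwkyfvrquke

Rule — move the first 2 characters to the end (rotate left by 2), then delete the first character.
For "kezjipwkyfvrqu" the result is "jipwkyfvrquke".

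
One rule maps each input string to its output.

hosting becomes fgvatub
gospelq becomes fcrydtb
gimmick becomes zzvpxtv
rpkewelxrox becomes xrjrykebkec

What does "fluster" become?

hfgresy

What's happening: shift every letter 13 places forward in the alphabet (wrapping around) — i.e. ROT13, then move the first 2 characters to the end (rotate left by 2).
On "fluster": the first step gives "syhfgre", and the second then gives "hfgresy".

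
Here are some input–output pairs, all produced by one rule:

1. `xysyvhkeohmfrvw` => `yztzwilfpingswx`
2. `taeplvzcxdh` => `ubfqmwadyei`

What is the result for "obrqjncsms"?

The transformation: shift every letter 1 place forward in the alphabet (wrapping around).
For "obrqjncsms" the result is "pcsrkodtnt".

pcsrkodtnt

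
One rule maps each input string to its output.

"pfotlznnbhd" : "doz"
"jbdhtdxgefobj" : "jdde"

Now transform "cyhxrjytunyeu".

The rule is to move the last 3 characters to the front (rotate right by 3), then keep one character in every 3, starting at position 3 (positions 3rd, 6th, 9th, ...).
Working it through for "cyhxrjytunyeu": intermediate "yeucyhxrjytun", final "uhju".

uhju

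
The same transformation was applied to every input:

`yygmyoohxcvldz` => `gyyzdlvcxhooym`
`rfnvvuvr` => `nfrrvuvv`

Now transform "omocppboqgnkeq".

What's happening: move the first 3 characters to the end (rotate left by 3), then reverse the string.
Applying both steps to "omocppboqgnkeq": "cppboqgnkeqomo", then "omoqekngqobppc".

omoqekngqobppc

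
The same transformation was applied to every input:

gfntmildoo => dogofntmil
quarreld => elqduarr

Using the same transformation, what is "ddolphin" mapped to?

The pattern: swap the first and last characters, then move the last 3 characters to the front (rotate right by 3).
Applying both steps to "ddolphin": "ndolphid", then "hidndolp".

hidndolp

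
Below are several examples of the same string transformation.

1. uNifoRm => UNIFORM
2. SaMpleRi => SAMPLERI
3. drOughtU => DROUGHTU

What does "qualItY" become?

QUALITY

The rule is to convert every letter to uppercase.
Doing the same to "qualItY": "QUALITY".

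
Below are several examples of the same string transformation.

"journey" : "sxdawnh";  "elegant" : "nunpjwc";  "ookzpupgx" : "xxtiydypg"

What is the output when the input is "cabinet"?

ljkrwnc

The rule is to shift every letter 9 places forward in the alphabet (wrapping around).
So "cabinet" becomes "ljkrwnc".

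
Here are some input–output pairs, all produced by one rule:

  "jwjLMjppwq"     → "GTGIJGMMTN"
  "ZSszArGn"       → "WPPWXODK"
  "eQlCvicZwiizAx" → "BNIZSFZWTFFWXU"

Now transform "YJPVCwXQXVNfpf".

VGMSZTUNUSKCMC

What's happening: shift every letter 3 places backward in the alphabet (wrapping around), then convert every letter to uppercase.
On "YJPVCwXQXVNfpf": the first step gives "VGMSZtUNUSKcmc", and the second then gives "VGMSZTUNUSKCMC".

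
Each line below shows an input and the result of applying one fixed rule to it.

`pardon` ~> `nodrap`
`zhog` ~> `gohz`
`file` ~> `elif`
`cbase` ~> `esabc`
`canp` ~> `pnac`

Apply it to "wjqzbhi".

ihbzqjw

Rule — reverse the string.
Applying that to "wjqzbhi" gives "ihbzqjw".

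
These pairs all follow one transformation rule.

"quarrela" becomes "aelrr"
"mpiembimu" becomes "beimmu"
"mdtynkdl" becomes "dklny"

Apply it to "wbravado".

aadov

Rule — delete the first 3 characters, then sort the characters into alphabetical order.
On "wbravado": the first step gives "avado", and the second then gives "aadov".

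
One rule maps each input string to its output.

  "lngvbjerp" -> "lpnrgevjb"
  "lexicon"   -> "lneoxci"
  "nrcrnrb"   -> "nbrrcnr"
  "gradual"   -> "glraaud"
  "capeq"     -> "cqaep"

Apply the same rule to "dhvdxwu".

duhwvxd

In each case the input is transformed by: take characters alternately from the front and the back (1st, last, 2nd, 2nd-last, ...).
On "dhvdxwu" that produces "duhwvxd".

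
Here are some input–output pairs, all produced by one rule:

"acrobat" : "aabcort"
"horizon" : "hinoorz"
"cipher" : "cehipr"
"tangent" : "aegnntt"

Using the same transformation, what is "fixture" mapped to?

Each output is the input with this applied: sort the characters into alphabetical order.
So "fixture" becomes "efirtux".

efirtux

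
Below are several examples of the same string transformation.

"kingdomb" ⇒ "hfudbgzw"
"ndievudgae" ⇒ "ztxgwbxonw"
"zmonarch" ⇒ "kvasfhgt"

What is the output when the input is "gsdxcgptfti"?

The transformation: shift every letter 7 places backward in the alphabet (wrapping around), then move the last 3 characters to the front (rotate right by 3).
For "gsdxcgptfti", step one produces "zlwqvzimymb"; step two turns that into "ymbzlwqvzim".

ymbzlwqvzim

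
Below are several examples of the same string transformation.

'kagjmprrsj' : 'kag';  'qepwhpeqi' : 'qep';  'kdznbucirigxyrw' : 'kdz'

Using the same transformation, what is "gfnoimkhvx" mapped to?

The pattern: keep only the first 3 characters.
Doing the same to "gfnoimkhvx": "gfn".

gfn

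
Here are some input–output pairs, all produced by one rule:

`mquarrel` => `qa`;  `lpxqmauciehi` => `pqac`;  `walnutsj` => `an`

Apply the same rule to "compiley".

op

The pattern: keep every other character starting from the second (positions 2nd, 4th, 6th, ...), then delete the last 2 characters.
"compiley" → "oply" → "op".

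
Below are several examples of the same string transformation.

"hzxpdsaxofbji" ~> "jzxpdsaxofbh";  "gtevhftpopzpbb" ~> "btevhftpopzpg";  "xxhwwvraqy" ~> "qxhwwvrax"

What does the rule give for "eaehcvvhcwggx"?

What's happening: delete the last character, then swap the first and last characters.
Applying both steps to "eaehcvvhcwggx": "eaehcvvhcwgg", then "gaehcvvhcwge".

gaehcvvhcwge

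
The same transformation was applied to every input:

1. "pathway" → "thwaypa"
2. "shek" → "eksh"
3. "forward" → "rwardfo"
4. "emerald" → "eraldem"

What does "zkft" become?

The transformation: move the first 2 characters to the end (rotate left by 2).
Applying that to "zkft" gives "ftzk".

ftzk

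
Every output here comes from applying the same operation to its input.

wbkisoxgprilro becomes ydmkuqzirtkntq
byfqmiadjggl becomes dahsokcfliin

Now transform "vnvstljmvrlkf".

xpxuvnloxtnmh

Looking at the pairs, the operation is to shift every letter 2 places forward in the alphabet (wrapping around).
"vnvstljmvrlkf" → "xpxuvnloxtnmh".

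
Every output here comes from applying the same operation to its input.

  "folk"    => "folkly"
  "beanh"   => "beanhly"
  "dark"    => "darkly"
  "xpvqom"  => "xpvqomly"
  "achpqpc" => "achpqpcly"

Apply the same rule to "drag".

Rule — append "ly".
For "drag" the result is "dragly".

dragly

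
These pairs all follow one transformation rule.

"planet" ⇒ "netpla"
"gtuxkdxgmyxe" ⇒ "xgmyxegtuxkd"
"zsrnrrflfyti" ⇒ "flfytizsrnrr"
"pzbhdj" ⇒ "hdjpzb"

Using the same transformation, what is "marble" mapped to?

The rule is to swap the front and back halves of the string.
On "marble" that produces "blemar".

blemar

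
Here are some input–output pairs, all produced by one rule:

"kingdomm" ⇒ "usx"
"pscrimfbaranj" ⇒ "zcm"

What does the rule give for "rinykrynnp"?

What's happening: shift every letter 10 places forward in the alphabet (wrapping around), then keep only the first 3 characters.
Working it through for "rinykrynnp": intermediate "bsxiubixxz", final "bsx".
(Check on "pscrimfbaranj": → "zcmbswplkbkxt" → "zcm" ✓)

bsx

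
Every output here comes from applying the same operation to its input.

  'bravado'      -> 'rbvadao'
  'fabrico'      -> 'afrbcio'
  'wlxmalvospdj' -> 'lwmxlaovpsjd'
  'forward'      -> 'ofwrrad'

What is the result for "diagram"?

idgaarm

In each case the input is transformed by: swap each adjacent pair of characters (1↔2, 3↔4, ...).
"diagram" → "idgaarm".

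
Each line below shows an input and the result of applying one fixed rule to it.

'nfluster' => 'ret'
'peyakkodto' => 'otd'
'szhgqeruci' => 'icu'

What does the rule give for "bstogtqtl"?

The rule is to reverse the string, then keep only the first 3 characters.
"bstogtqtl" → "ltq".

ltq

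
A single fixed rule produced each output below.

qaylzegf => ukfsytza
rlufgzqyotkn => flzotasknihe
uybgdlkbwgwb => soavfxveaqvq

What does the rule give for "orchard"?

The pattern: swap each adjacent pair of characters (1↔2, 3↔4, ...), then shift every letter 6 places backward in the alphabet (wrapping around).
Doing the same to "orchard": "libwlux".

libwlux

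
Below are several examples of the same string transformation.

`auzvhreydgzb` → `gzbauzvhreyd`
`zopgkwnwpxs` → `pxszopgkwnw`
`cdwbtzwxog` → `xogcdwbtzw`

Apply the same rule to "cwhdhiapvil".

vilcwhdhiap

The transformation: move the last 3 characters to the front (rotate right by 3).
On "cwhdhiapvil" that produces "vilcwhdhiap".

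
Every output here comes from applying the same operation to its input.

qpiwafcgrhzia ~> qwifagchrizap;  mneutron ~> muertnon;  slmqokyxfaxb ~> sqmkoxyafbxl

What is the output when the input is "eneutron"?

euertnon

Rule — swap each adjacent pair of characters (1↔2, 3↔4, ...), then move the first character to the end.
Applying both steps to "eneutron": "neuertno", then "euertnon".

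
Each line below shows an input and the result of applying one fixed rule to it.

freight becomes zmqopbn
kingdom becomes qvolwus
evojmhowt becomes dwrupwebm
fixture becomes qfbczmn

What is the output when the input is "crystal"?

zgabitk

What's happening: shift every letter 8 places forward in the alphabet (wrapping around), then move the first character to the end.
For "crystal", step one produces "kzgabit"; step two turns that into "zgabitk".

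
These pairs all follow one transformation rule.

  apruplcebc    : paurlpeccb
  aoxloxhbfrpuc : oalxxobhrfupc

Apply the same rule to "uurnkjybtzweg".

The pattern: swap each adjacent pair of characters (1↔2, 3↔4, ...).
"uurnkjybtzweg" → "uunrjkbyztewg".

uunrjkbyztewg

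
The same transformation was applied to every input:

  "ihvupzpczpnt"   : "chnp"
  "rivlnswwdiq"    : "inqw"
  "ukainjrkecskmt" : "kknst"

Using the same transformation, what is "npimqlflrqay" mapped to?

alpq

Looking at the pairs, the operation is to keep one character in every 3, starting at position 2 (positions 2nd, 5th, 8th, ...), then sort the characters into alphabetical order.
Applying that to "npimqlflrqay" gives "alpq".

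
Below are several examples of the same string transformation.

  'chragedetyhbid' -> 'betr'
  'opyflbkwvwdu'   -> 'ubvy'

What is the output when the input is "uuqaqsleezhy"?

In each case the input is transformed by: keep one character in every 3, starting at position 3 (positions 3rd, 6th, 9th, ...), then swap the first and last characters.
For "uuqaqsleezhy", step one produces "qsey"; step two turns that into "yseq".

yseq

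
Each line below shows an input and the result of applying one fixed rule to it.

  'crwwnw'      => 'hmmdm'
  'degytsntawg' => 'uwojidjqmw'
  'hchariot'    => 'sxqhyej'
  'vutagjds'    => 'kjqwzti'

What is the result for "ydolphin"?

Each output is the input with this applied: delete the first character, then shift every letter 10 places backward in the alphabet (wrapping around).
Applying both steps to "ydolphin": "dolphin", then "tebfxyd".
(Check on "degytsntawg": → "egytsntawg" → "uwojidjqmw" ✓)

tebfxyd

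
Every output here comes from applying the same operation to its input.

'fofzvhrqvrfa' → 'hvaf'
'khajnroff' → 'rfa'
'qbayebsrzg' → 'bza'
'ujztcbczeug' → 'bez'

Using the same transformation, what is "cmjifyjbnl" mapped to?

ynj

Looking at the pairs, the operation is to keep one character in every 3, starting at position 3 (positions 3rd, 6th, 9th, ...), then move the first character to the end.
Doing the same to "cmjifyjbnl": "ynj".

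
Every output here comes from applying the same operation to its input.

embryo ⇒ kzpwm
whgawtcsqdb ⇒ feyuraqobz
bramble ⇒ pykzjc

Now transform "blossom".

jmqqmk

The transformation: shift every letter 2 places backward in the alphabet (wrapping around), then delete the first character.
"blossom" → "zjmqqmk" → "jmqqmk".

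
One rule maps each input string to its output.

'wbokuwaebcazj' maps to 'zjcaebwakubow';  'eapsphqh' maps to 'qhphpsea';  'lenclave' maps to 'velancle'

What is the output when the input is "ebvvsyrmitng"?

Rule — reverse the string, then swap each adjacent pair of characters (1↔2, 3↔4, ...).
For "ebvvsyrmitng", step one produces "gntimrysvvbe"; step two turns that into "ngitrmsyvveb".

ngitrmsyvveb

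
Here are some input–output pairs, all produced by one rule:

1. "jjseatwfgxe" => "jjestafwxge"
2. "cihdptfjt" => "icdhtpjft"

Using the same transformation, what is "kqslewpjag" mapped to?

qklswejpga

The rule is to swap each adjacent pair of characters (1↔2, 3↔4, ...).
"kqslewpjag" → "qklswejpga".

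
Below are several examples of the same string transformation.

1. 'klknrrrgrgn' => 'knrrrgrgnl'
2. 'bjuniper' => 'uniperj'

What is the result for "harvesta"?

The transformation: delete the first character, then move the first character to the end.
"harvesta" → "arvesta" → "rvestaa".

rvestaa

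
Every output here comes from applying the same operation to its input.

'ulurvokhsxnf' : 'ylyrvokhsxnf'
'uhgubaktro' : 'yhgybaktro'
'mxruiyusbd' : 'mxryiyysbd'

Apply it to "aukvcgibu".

The transformation: replace every "u" with "y".
"aukvcgibu" → "aykvcgiby".

aykvcgiby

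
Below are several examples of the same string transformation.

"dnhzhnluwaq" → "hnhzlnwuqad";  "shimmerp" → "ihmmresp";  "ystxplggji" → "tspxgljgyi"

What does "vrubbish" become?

urbbsivh

What's happening: move the first character to the end, then swap each adjacent pair of characters (1↔2, 3↔4, ...).
For "vrubbish" the result is "urbbsivh".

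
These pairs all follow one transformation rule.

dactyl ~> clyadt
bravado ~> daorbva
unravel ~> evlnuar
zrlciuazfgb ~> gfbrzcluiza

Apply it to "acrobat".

abtcaor

Looking at the pairs, the operation is to swap each adjacent pair of characters (1↔2, 3↔4, ...), then move the last 3 characters to the front (rotate right by 3).
Starting from "acrobat": after the first operation, "caorabt"; after the second, "abtcaor".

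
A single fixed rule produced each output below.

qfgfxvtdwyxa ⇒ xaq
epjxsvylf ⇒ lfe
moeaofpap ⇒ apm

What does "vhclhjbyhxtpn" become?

pnv

Looking at the pairs, the operation is to move the last 2 characters to the front (rotate right by 2), then keep only the first 3 characters.
So "vhclhjbyhxtpn" becomes "pnv".
(Check on "moeaofpap": → "apmoeaofp" → "apm" ✓)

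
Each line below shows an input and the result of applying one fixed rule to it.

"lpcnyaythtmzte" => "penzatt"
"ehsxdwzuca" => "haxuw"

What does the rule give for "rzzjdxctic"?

In each case the input is transformed by: keep every other character starting from the second (positions 2nd, 4th, 6th, ...), then take characters alternately from the front and the back (1st, last, 2nd, 2nd-last, ...).
"rzzjdxctic" → "zjxtc" → "zcjtx".

zcjtx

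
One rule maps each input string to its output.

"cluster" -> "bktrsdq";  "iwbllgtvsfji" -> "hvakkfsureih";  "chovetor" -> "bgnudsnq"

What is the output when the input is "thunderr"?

In each case the input is transformed by: shift every letter 1 place backward in the alphabet (wrapping around).
Applying that to "thunderr" gives "sgtmcdqq".

sgtmcdqq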